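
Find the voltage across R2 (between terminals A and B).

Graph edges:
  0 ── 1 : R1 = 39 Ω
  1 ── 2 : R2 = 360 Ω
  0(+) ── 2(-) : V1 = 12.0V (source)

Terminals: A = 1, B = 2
R1 and R2 are in series across V1 (node 0 → node 1 → node 2), and the output A–B is taken across R2, so this is a voltage divider.
Series current: I = V1/(R1 + R2) = 12/(39 + 360) = 12/399 = 0.03008 A
V_R2 = I × R2 = V1 × R2/(R1 + R2) = 12 × 360/399 = 10.83 V

Final answer: 10.83 V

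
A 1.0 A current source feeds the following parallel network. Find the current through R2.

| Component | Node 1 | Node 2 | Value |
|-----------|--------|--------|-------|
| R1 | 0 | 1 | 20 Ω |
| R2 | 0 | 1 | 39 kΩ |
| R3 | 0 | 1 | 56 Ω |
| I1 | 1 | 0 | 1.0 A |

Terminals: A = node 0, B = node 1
All resistors sit directly between nodes 0 and 1, so they are in parallel and share one voltage V; the full source current 1 A splits among them.
1/R_par = 1/20 + 1/39000 + 1/56 = 0.06788 S  =>  R_par = 14.73 Ω
V = I × R_par = 1 × 14.73 = 14.73 V
I_R2 = V/R2 = 14.73/39000 = 0.0003777 A

Final answer: 0.0003777 A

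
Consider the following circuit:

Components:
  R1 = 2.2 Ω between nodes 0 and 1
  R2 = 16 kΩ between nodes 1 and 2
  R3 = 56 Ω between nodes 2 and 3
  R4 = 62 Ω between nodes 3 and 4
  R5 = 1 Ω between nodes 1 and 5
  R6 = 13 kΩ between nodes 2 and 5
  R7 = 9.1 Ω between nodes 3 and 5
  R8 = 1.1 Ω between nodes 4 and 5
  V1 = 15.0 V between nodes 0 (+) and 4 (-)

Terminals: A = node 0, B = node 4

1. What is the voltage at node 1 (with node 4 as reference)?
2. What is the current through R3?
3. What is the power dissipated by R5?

Nodal analysis, taking node 4 as the 0 V reference.
Source V1 fixes V_0 = 15 V.
KCL at each unknown node (sum of currents leaving = 0; resistances in Ω):
  Node 1: (V_1 - 15)/2.2 + (V_1 - V_2)/16000 + (V_1 - V_5)/1 = 0
  Node 2: (V_2 - V_1)/16000 + (V_2 - V_3)/56 + (V_2 - V_5)/13000 = 0
  Node 3: (V_3 - V_2)/56 + (V_3 - 0)/62 + (V_3 - V_5)/9.1 = 0
  Node 5: (V_5 - V_1)/1 + (V_5 - V_2)/13000 + (V_5 - V_3)/9.1 + (V_5 - 0)/1.1 = 0
Collecting terms (coefficients in siemens):
  1.455·V_1 - 0.0000625·V_2 - 1·V_5 = 6.818
  0.018·V_2 - 0.0000625·V_1 - 0.01786·V_3 - 0.00007692·V_5 = 0
  0.1439·V_3 - 0.01786·V_2 - 0.1099·V_5 = 0
  2.019·V_5 - 1·V_1 - 0.00007692·V_2 - 0.1099·V_3 = 0
Solving these 4 simultaneous equations (Gaussian elimination) gives:
  V_1 = 7.295 V, V_2 = 3.326 V, V_3 = 3.31 V, V_5 = 3.794 V
Part 1:
  Read off the nodal solution: V_1 = 7.295 V
Part 2:
  I_R3 = (V_2 - V_3)/R3 = (3.326 - 3.31)/56 = 0.000284 A
  Magnitude: I_R3 = 0.000284 A
Part 3:
  I_R5 = (V_1 - V_5)/R5 = (7.295 - 3.794)/1 = 3.502 A
  P_R5 = I_R5² × R5 = (3.502)² × 1 = 12.26 W

Final answers:
1. V_1 = 7.295 V
2. I_R3 = 0.000284 A
3. P_R5 = 12.26 W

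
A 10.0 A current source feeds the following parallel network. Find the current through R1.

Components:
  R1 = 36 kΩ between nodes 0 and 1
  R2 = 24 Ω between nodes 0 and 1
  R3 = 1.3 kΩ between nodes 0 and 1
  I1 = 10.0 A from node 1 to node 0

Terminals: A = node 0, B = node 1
All resistors sit directly between nodes 0 and 1, so they are in parallel and share one voltage V; the full source current 10 A splits among them.
1/R_par = 1/36000 + 1/24 + 1/1300 = 0.04246 S  =>  R_par = 23.55 Ω
V = I × R_par = 10 × 23.55 = 235.5 V
I_R1 = V/R1 = 235.5/36000 = 0.006542 A

Final answer: 0.006542 A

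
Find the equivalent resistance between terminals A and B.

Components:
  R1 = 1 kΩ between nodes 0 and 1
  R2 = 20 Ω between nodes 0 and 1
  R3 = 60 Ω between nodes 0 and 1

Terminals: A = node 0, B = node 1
Reduce the network between node 0 (A) and node 1 (B) by series/parallel combination:
  Rp1 = R1 ‖ R2 ‖ R3 (parallel, all between nodes 0 and 1) = 1/(1/1000 + 1/20 + 1/60) = 14.78 Ω
R_eq = 14.78 Ω

Final answer: 14.78 Ω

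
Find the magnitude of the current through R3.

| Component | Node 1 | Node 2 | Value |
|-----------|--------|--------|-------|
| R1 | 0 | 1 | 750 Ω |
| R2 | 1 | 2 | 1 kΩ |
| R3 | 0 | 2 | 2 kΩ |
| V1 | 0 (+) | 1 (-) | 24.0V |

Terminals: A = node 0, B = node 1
Nodal analysis, taking node 1 as the 0 V reference.
Source V1 fixes V_0 = 24 V.
KCL at each unknown node (sum of currents leaving = 0; resistances in Ω):
  Node 2: (V_2 - 0)/1000 + (V_2 - 24)/2000 = 0
Collecting terms: 0.0015 × V_2 = 0.012  =>  V_2 = 8 V
I_R3 = (V_0 - V_2)/R3 = (24 - 8)/2000 = 0.008 A
|I_R3| = 0.008 A

Final answer: |I_R3| = 0.008 A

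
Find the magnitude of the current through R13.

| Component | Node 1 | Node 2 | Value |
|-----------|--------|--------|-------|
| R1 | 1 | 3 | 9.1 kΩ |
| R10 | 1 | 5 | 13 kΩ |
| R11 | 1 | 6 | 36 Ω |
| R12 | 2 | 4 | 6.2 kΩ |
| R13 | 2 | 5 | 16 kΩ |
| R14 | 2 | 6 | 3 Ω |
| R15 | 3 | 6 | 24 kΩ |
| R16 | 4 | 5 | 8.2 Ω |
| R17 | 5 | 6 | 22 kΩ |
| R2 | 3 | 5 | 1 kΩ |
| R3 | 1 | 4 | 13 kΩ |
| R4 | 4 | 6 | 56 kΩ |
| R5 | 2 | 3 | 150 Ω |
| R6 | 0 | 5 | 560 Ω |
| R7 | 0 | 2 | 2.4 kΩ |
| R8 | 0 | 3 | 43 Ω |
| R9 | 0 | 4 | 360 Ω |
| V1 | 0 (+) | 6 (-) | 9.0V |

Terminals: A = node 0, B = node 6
Nodal analysis, taking node 6 as the 0 V reference.
Source V1 fixes V_0 = 9 V.
KCL at each unknown node (sum of currents leaving = 0; resistances in Ω):
  Node 1: (V_1 - V_3)/9100 + (V_1 - V_4)/13000 + (V_1 - V_5)/13000 + (V_1 - 0)/36 = 0
  Node 2: (V_2 - V_3)/150 + (V_2 - 9)/2400 + (V_2 - V_4)/6200 + (V_2 - V_5)/16000 + (V_2 - 0)/3 = 0
  Node 3: (V_3 - V_1)/9100 + (V_3 - V_5)/1000 + (V_3 - V_2)/150 + (V_3 - 9)/43 + (V_3 - 0)/24000 = 0
  Node 4: (V_4 - V_1)/13000 + (V_4 - 0)/56000 + (V_4 - 9)/360 + (V_4 - V_2)/6200 + (V_4 - V_5)/8.2 = 0
  Node 5: (V_5 - V_3)/1000 + (V_5 - 9)/560 + (V_5 - V_1)/13000 + (V_5 - V_2)/16000 + (V_5 - V_4)/8.2 + (V_5 - 0)/22000 = 0
Collecting terms (coefficients in siemens):
  0.02804·V_1 - 0.0001099·V_3 - 0.00007692·V_4 - 0.00007692·V_5 = 0
  0.3406·V_2 - 0.006667·V_3 - 0.0001613·V_4 - 0.0000625·V_5 = 0.00375
  0.03107·V_3 - 0.0001099·V_1 - 0.006667·V_2 - 0.001·V_5 = 0.2093
  0.125·V_4 - 0.00007692·V_1 - 0.0001613·V_2 - 0.122·V_5 = 0.025
  0.1249·V_5 - 0.00007692·V_1 - 0.0000625·V_2 - 0.001·V_3 - 0.122·V_4 = 0.01607
Solving these 5 simultaneous equations (Gaussian elimination) gives:
  V_1 = 0.07153 V, V_2 = 0.1538 V, V_3 = 7.027 V, V_4 = 8.021 V
  V_5 = 8.015 V
I_R13 = (V_2 - V_5)/R13 = (0.1538 - 8.015)/16000 = -0.0004913 A
|I_R13| = 0.0004913 A

Final answer: |I_R13| = 0.0004913 A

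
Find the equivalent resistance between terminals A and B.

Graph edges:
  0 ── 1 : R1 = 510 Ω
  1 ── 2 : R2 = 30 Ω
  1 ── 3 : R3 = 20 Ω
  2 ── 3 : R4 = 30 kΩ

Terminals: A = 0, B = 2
Reduce the network between node 0 (A) and node 2 (B) by series/parallel combination:
  Rs1 = R3 + R4 (series, joined only at node 3) = 20 + 30000 = 30020 Ω
  Rp1 = R2 ‖ Rs1 (parallel, both between nodes 1 and 2) = 1/(1/30 + 1/30020) = 29.97 Ω
  Rs2 = R1 + Rp1 (series, joined only at node 1) = 510 + 29.97 = 540 Ω
R_eq = 540 Ω

Final answer: 540 Ω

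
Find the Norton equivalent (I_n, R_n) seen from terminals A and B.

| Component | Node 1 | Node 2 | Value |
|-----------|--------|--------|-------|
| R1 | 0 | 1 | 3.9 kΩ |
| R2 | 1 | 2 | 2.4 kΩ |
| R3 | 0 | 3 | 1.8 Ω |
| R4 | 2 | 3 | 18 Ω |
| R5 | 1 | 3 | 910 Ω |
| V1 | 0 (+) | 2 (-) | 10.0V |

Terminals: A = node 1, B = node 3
Find the Thévenin equivalent first; then I_n = V_th/R_th and R_n = R_th.
Step 1 — V_th is the open-circuit voltage V_A - V_B (nothing connected across the terminals).
Nodal analysis, taking node 2 as the 0 V reference.
Source V1 fixes V_0 = 10 V.
KCL at each unknown node (sum of currents leaving = 0; resistances in Ω):
  Node 1: (V_1 - 10)/3900 + (V_1 - 0)/2400 + (V_1 - V_3)/910 = 0
  Node 3: (V_3 - 10)/1.8 + (V_3 - 0)/18 + (V_3 - V_1)/910 = 0
Collecting terms (coefficients in siemens):
  0.001772·V_1 - 0.001099·V_3 = 0.002564
  0.6122·V_3 - 0.001099·V_1 = 5.556
Determinant D = (0.001772)(0.6122) - (-0.001099)(-0.001099) = 0.001084
V_1 = [(0.002564)(0.6122) - (-0.001099)(5.556)]/D = 7.083 V
V_3 = [(0.001772)(5.556) - (0.002564)(-0.001099)]/D = 9.087 V
V_th = V_1 - V_3 = 7.083 - 9.087 = -2.005 V
Step 2 — R_th: zero the source — replace V1 by a short circuit (node 2 merges into node 0) — and find the resistance seen between A (node 1) and B (node 3).
Reduce the network between node 1 (A) and node 3 (B) by series/parallel combination:
  Rp1 = R1 ‖ R2 (parallel, both between nodes 0 and 1) = 1/(1/3900 + 1/2400) = 1486 Ω
  Rp2 = R3 ‖ R4 (parallel, both between nodes 0 and 3) = 1/(1/1.8 + 1/18) = 1.636 Ω
  Rs1 = Rp1 + Rp2 (series, joined only at node 0) = 1486 + 1.636 = 1487 Ω
  Rp3 = R5 ‖ Rs1 (parallel, both between nodes 1 and 3) = 1/(1/910 + 1/1487) = 564.6 Ω
R_th = 564.6 Ω
I_n = V_th/R_th = -2.005/564.6 = -0.003551 A, and R_n = R_th = 564.6 Ω

Final answer: I_n = -0.003551 A, R_n = 564.6 Ω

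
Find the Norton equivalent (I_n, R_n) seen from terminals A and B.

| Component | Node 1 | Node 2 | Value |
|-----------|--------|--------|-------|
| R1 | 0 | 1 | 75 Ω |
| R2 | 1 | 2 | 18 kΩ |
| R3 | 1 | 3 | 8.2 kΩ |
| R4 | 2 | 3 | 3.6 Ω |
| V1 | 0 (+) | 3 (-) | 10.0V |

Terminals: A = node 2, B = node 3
Find the Thévenin equivalent first; then I_n = V_th/R_th and R_n = R_th.
Step 1 — V_th is the open-circuit voltage V_A - V_B (nothing connected across the terminals).
Nodal analysis, taking node 3 as the 0 V reference.
Source V1 fixes V_0 = 10 V.
KCL at each unknown node (sum of currents leaving = 0; resistances in Ω):
  Node 1: (V_1 - 10)/75 + (V_1 - V_2)/18000 + (V_1 - 0)/8200 = 0
  Node 2: (V_2 - V_1)/18000 + (V_2 - 0)/3.6 = 0
Collecting terms (coefficients in siemens):
  0.01351·V_1 - 0.00005556·V_2 = 0.1333
  0.2778·V_2 - 0.00005556·V_1 = 0
Determinant D = (0.01351)(0.2778) - (-0.00005556)(-0.00005556) = 0.003754
V_1 = [(0.1333)(0.2778) - (-0.00005556)(0)]/D = 9.869 V
V_2 = [(0.01351)(0) - (0.1333)(-0.00005556)]/D = 0.001973 V
V_th = V_2 - V_3 = 0.001973 - 0 = 0.001973 V
Step 2 — R_th: zero the source — replace V1 by a short circuit (node 3 merges into node 0) — and find the resistance seen between A (node 2) and B (node 0).
Reduce the network between node 2 (A) and node 0 (B) by series/parallel combination:
  Rp1 = R1 ‖ R3 (parallel, both between nodes 0 and 1) = 1/(1/75 + 1/8200) = 74.32 Ω
  Rs1 = R2 + Rp1 (series, joined only at node 1) = 18000 + 74.32 = 18070 Ω
  Rp2 = R4 ‖ Rs1 (parallel, both between nodes 0 and 2) = 1/(1/3.6 + 1/18070) = 3.599 Ω
R_th = 3.599 Ω
I_n = V_th/R_th = 0.001973/3.599 = 0.0005483 A, and R_n = R_th = 3.599 Ω

Final answer: I_n = 0.0005483 A, R_n = 3.599 Ω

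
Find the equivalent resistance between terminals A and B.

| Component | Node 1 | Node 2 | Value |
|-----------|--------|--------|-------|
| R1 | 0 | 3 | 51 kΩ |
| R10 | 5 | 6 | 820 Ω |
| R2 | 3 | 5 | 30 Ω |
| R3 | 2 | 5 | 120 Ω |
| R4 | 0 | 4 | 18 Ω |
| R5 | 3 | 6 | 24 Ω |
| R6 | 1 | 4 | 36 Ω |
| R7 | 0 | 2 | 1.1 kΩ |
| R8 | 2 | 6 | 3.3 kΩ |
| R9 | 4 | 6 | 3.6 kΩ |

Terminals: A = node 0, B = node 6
The network is not a plain series/parallel combination. Inject a 1 A test current into terminal A (node 0) and return it from terminal B (node 6); then R_eq = V_A / (1 A).
Nodal analysis, taking node 6 as the 0 V reference.
Current source I_test pushes 1 A into node 0 and draws it out of node 6.
KCL at each unknown node (sum of currents leaving = 0; resistances in Ω):
  Node 0: (V_0 - V_3)/51000 + (V_0 - V_4)/18 + (V_0 - V_2)/1100 - 1 = 0
  Node 1: (V_1 - V_4)/36 = 0
  Node 2: (V_2 - V_0)/1100 + (V_2 - V_5)/120 + (V_2 - 0)/3300 = 0
  Node 3: (V_3 - V_0)/51000 + (V_3 - V_5)/30 + (V_3 - 0)/24 = 0
  Node 4: (V_4 - V_0)/18 + (V_4 - V_1)/36 + (V_4 - 0)/3600 = 0
  Node 5: (V_5 - V_2)/120 + (V_5 - V_3)/30 + (V_5 - 0)/820 = 0
Collecting terms (coefficients in siemens):
  0.05648·V_0 - 0.0009091·V_2 - 0.00001961·V_3 - 0.05556·V_4 = 1
  0.02778·V_1 - 0.02778·V_4 = 0
  0.009545·V_2 - 0.0009091·V_0 - 0.008333·V_5 = 0
  0.07502·V_3 - 0.00001961·V_0 - 0.03333·V_5 = 0
  0.08361·V_4 - 0.05556·V_0 - 0.02778·V_1 = 0
  0.04289·V_5 - 0.008333·V_2 - 0.03333·V_3 = 0
Solving these 6 simultaneous equations (Gaussian elimination) gives:
  V_0 = 919.5 V, V_1 = 914.9 V, V_2 = 118.5 V, V_3 = 16 V
  V_4 = 914.9 V, V_5 = 35.47 V
R_eq = V_0 / 1 A = 919.5 Ω

Final answer: 919.5 Ω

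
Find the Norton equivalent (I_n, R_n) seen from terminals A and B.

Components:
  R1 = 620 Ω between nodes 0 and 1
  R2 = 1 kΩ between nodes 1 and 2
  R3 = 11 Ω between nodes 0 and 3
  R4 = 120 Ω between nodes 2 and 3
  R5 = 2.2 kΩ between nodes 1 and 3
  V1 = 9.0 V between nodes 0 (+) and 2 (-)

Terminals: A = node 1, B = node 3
Find the Thévenin equivalent first; then I_n = V_th/R_th and R_n = R_th.
Step 1 — V_th is the open-circuit voltage V_A - V_B (nothing connected across the terminals).
Nodal analysis, taking node 2 as the 0 V reference.
Source V1 fixes V_0 = 9 V.
KCL at each unknown node (sum of currents leaving = 0; resistances in Ω):
  Node 1: (V_1 - 9)/620 + (V_1 - 0)/1000 + (V_1 - V_3)/2200 = 0
  Node 3: (V_3 - 9)/11 + (V_3 - 0)/120 + (V_3 - V_1)/2200 = 0
Collecting terms (coefficients in siemens):
  0.003067·V_1 - 0.0004545·V_3 = 0.01452
  0.0997·V_3 - 0.0004545·V_1 = 0.8182
Determinant D = (0.003067)(0.0997) - (-0.0004545)(-0.0004545) = 0.0003056
V_1 = [(0.01452)(0.0997) - (-0.0004545)(0.8182)]/D = 5.952 V
V_3 = [(0.003067)(0.8182) - (0.01452)(-0.0004545)]/D = 8.234 V
V_th = V_1 - V_3 = 5.952 - 8.234 = -2.281 V
Step 2 — R_th: zero the source — replace V1 by a short circuit (node 2 merges into node 0) — and find the resistance seen between A (node 1) and B (node 3).
Reduce the network between node 1 (A) and node 3 (B) by series/parallel combination:
  Rp1 = R1 ‖ R2 (parallel, both between nodes 0 and 1) = 1/(1/620 + 1/1000) = 382.7 Ω
  Rp2 = R3 ‖ R4 (parallel, both between nodes 0 and 3) = 1/(1/11 + 1/120) = 10.08 Ω
  Rs1 = Rp1 + Rp2 (series, joined only at node 0) = 382.7 + 10.08 = 392.8 Ω
  Rp3 = R5 ‖ Rs1 (parallel, both between nodes 1 and 3) = 1/(1/2200 + 1/392.8) = 333.3 Ω
R_th = 333.3 Ω
I_n = V_th/R_th = -2.281/333.3 = -0.006845 A, and R_n = R_th = 333.3 Ω

Final answer: I_n = -0.006845 A, R_n = 333.3 Ω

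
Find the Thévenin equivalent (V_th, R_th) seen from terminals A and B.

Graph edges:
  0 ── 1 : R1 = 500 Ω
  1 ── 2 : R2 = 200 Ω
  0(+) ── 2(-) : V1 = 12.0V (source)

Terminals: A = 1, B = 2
Step 1 — V_th is the open-circuit voltage V_A - V_B (nothing connected across the terminals).
Nodal analysis, taking node 2 as the 0 V reference.
Source V1 fixes V_0 = 12 V.
KCL at each unknown node (sum of currents leaving = 0; resistances in Ω):
  Node 1: (V_1 - 12)/500 + (V_1 - 0)/200 = 0
Collecting terms: 0.007 × V_1 = 0.024  =>  V_1 = 3.429 V
V_th = V_1 - V_2 = 3.429 - 0 = 3.429 V
Step 2 — R_th: zero the source — replace V1 by a short circuit (node 2 merges into node 0) — and find the resistance seen between A (node 1) and B (node 0).
Reduce the network between node 1 (A) and node 0 (B) by series/parallel combination:
  Rp1 = R1 ‖ R2 (parallel, both between nodes 0 and 1) = 1/(1/500 + 1/200) = 142.9 Ω
R_th = 142.9 Ω

Final answer: V_th = 3.429 V, R_th = 142.9 Ω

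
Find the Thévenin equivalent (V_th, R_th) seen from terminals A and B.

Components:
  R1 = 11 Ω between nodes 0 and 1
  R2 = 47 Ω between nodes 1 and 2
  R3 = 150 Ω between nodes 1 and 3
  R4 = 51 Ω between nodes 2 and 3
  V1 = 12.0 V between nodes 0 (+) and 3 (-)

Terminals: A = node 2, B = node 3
Step 1 — V_th is the open-circuit voltage V_A - V_B (nothing connected across the terminals).
Nodal analysis, taking node 3 as the 0 V reference.
Source V1 fixes V_0 = 12 V.
KCL at each unknown node (sum of currents leaving = 0; resistances in Ω):
  Node 1: (V_1 - 12)/11 + (V_1 - V_2)/47 + (V_1 - 0)/150 = 0
  Node 2: (V_2 - V_1)/47 + (V_2 - 0)/51 = 0
Collecting terms (coefficients in siemens):
  0.1189·V_1 - 0.02128·V_2 = 1.091
  0.04088·V_2 - 0.02128·V_1 = 0
Determinant D = (0.1189)(0.04088) - (-0.02128)(-0.02128) = 0.004407
V_1 = [(1.091)(0.04088) - (-0.02128)(0)]/D = 10.12 V
V_2 = [(0.1189)(0) - (1.091)(-0.02128)]/D = 5.267 V
V_th = V_2 - V_3 = 5.267 - 0 = 5.267 V
Step 2 — R_th: zero the source — replace V1 by a short circuit (node 3 merges into node 0) — and find the resistance seen between A (node 2) and B (node 0).
Reduce the network between node 2 (A) and node 0 (B) by series/parallel combination:
  Rp1 = R1 ‖ R3 (parallel, both between nodes 0 and 1) = 1/(1/11 + 1/150) = 10.25 Ω
  Rs1 = R2 + Rp1 (series, joined only at node 1) = 47 + 10.25 = 57.25 Ω
  Rp2 = R4 ‖ Rs1 (parallel, both between nodes 0 and 2) = 1/(1/51 + 1/57.25) = 26.97 Ω
R_th = 26.97 Ω

Final answer: V_th = 5.267 V, R_th = 26.97 Ω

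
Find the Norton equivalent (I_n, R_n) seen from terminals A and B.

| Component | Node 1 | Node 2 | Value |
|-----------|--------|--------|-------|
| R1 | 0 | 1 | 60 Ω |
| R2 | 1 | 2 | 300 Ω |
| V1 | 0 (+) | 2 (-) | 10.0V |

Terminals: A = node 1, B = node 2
Find the Thévenin equivalent first; then I_n = V_th/R_th and R_n = R_th.
Step 1 — V_th is the open-circuit voltage V_A - V_B (nothing connected across the terminals).
Nodal analysis, taking node 2 as the 0 V reference.
Source V1 fixes V_0 = 10 V.
KCL at each unknown node (sum of currents leaving = 0; resistances in Ω):
  Node 1: (V_1 - 10)/60 + (V_1 - 0)/300 = 0
Collecting terms: 0.02 × V_1 = 0.1667  =>  V_1 = 8.333 V
V_th = V_1 - V_2 = 8.333 - 0 = 8.333 V
Step 2 — R_th: zero the source — replace V1 by a short circuit (node 2 merges into node 0) — and find the resistance seen between A (node 1) and B (node 0).
Reduce the network between node 1 (A) and node 0 (B) by series/parallel combination:
  Rp1 = R1 ‖ R2 (parallel, both between nodes 0 and 1) = 1/(1/60 + 1/300) = 50 Ω
R_th = 50 Ω
I_n = V_th/R_th = 8.333/50 = 0.1667 A, and R_n = R_th = 50 Ω

Final answer: I_n = 0.1667 A, R_n = 50 Ω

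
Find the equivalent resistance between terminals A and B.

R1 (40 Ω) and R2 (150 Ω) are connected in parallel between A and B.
Reduce the network between node 0 (A) and node 1 (B) by series/parallel combination:
  Rp1 = R1 ‖ R2 (parallel, both between nodes 0 and 1) = 1/(1/40 + 1/150) = 31.58 Ω
R_eq = 31.58 Ω

Final answer: 31.58 Ω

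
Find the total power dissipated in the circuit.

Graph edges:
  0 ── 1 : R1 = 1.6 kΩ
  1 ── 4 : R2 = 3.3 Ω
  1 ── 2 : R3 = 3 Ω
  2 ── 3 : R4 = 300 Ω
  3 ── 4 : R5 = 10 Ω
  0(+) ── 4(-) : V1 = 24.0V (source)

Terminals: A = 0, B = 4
Nodal analysis, taking node 4 as the 0 V reference.
Source V1 fixes V_0 = 24 V.
KCL at each unknown node (sum of currents leaving = 0; resistances in Ω):
  Node 1: (V_1 - 24)/1600 + (V_1 - 0)/3.3 + (V_1 - V_2)/3 = 0
  Node 2: (V_2 - V_1)/3 + (V_2 - V_3)/300 = 0
  Node 3: (V_3 - V_2)/300 + (V_3 - 0)/10 = 0
Collecting terms (coefficients in siemens):
  0.637·V_1 - 0.3333·V_2 = 0.015
  0.3367·V_2 - 0.3333·V_1 - 0.003333·V_3 = 0
  0.1033·V_3 - 0.003333·V_2 = 0
Solving these 3 simultaneous equations (Gaussian elimination) gives:
  V_1 = 0.04888 V, V_2 = 0.04842 V, V_3 = 0.001562 V
Power in each resistor, P = (ΔV)²/R:
  P_R1 = (24 - 0.04888)²/1600 = 0.3585 W
  P_R2 = (0.04888 - 0)²/3.3 = 0.0007241 W
  P_R3 = (0.04888 - 0.04842)²/3 = 0.00000007317 W
  P_R4 = (0.04842 - 0.001562)²/300 = 0.000007317 W
  P_R5 = (0.001562 - 0)²/10 = 0.0000002439 W
P_total = P_R1 + P_R2 + P_R3 + P_R4 + P_R5 = 0.3593 W

Final answer: 0.3593 W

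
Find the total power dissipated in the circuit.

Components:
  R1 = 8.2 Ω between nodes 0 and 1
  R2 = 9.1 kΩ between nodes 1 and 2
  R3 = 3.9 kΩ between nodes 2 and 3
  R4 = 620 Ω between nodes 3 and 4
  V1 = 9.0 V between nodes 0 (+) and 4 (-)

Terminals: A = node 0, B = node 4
Nodal analysis, taking node 4 as the 0 V reference.
Source V1 fixes V_0 = 9 V.
KCL at each unknown node (sum of currents leaving = 0; resistances in Ω):
  Node 1: (V_1 - 9)/8.2 + (V_1 - V_2)/9100 = 0
  Node 2: (V_2 - V_1)/9100 + (V_2 - V_3)/3900 = 0
  Node 3: (V_3 - V_2)/3900 + (V_3 - 0)/620 = 0
Collecting terms (coefficients in siemens):
  0.1221·V_1 - 0.0001099·V_2 = 1.098
  0.0003663·V_2 - 0.0001099·V_1 - 0.0002564·V_3 = 0
  0.001869·V_3 - 0.0002564·V_2 = 0
Solving these 3 simultaneous equations (Gaussian elimination) gives:
  V_1 = 8.995 V, V_2 = 2.985 V, V_3 = 0.4094 V
Power in each resistor, P = (ΔV)²/R:
  P_R1 = (9 - 8.995)²/8.2 = 0.000003576 W
  P_R2 = (8.995 - 2.985)²/9100 = 0.003969 W
  P_R3 = (2.985 - 0.4094)²/3900 = 0.001701 W
  P_R4 = (0.4094 - 0)²/620 = 0.0002704 W
P_total = P_R1 + P_R2 + P_R3 + P_R4 = 0.005944 W

Final answer: 0.005944 W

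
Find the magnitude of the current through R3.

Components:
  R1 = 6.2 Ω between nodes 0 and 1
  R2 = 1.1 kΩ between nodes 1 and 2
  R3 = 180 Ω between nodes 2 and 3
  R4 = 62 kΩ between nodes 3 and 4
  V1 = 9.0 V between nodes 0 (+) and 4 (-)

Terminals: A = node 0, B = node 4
Nodal analysis, taking node 4 as the 0 V reference.
Source V1 fixes V_0 = 9 V.
KCL at each unknown node (sum of currents leaving = 0; resistances in Ω):
  Node 1: (V_1 - 9)/6.2 + (V_1 - V_2)/1100 = 0
  Node 2: (V_2 - V_1)/1100 + (V_2 - V_3)/180 = 0
  Node 3: (V_3 - V_2)/180 + (V_3 - 0)/62000 = 0
Collecting terms (coefficients in siemens):
  0.1622·V_1 - 0.0009091·V_2 = 1.452
  0.006465·V_2 - 0.0009091·V_1 - 0.005556·V_3 = 0
  0.005572·V_3 - 0.005556·V_2 = 0
Solving these 3 simultaneous equations (Gaussian elimination) gives:
  V_1 = 8.999 V, V_2 = 8.843 V, V_3 = 8.817 V
I_R3 = (V_2 - V_3)/R3 = (8.843 - 8.817)/180 = 0.0001422 A
|I_R3| = 0.0001422 A

Final answer: |I_R3| = 0.0001422 A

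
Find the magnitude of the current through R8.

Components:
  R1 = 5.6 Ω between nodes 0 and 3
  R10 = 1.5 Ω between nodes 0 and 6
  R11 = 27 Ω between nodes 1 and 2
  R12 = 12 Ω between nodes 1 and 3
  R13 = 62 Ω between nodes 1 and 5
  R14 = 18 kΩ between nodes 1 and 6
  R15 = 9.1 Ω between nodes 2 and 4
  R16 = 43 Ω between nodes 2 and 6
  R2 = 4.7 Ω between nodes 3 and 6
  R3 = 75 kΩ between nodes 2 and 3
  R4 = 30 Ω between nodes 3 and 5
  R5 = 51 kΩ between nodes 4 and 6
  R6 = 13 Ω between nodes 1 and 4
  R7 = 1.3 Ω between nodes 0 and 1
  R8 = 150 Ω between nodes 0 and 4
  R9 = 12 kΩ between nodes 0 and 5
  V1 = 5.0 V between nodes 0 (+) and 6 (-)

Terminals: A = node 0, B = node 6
Nodal analysis, taking node 6 as the 0 V reference.
Source V1 fixes V_0 = 5 V.
KCL at each unknown node (sum of currents leaving = 0; resistances in Ω):
  Node 1: (V_1 - V_4)/13 + (V_1 - 5)/1.3 + (V_1 - V_2)/27 + (V_1 - V_3)/12 + (V_1 - V_5)/62 + (V_1 - 0)/18000 = 0
  Node 2: (V_2 - V_3)/75000 + (V_2 - V_1)/27 + (V_2 - V_4)/9.1 + (V_2 - 0)/43 = 0
  Node 3: (V_3 - 5)/5.6 + (V_3 - 0)/4.7 + (V_3 - V_2)/75000 + (V_3 - V_5)/30 + (V_3 - V_1)/12 = 0
  Node 4: (V_4 - 0)/51000 + (V_4 - V_1)/13 + (V_4 - 5)/150 + (V_4 - V_2)/9.1 = 0
  Node 5: (V_5 - V_3)/30 + (V_5 - 5)/12000 + (V_5 - V_1)/62 = 0
Collecting terms (coefficients in siemens):
  0.9827·V_1 - 0.03704·V_2 - 0.08333·V_3 - 0.07692·V_4 - 0.01613·V_5 = 3.846
  0.1702·V_2 - 0.03704·V_1 - 0.00001333·V_3 - 0.1099·V_4 = 0
  0.508·V_3 - 0.08333·V_1 - 0.00001333·V_2 - 0.03333·V_5 = 0.8929
  0.1935·V_4 - 0.07692·V_1 - 0.1099·V_2 = 0.03333
  0.04955·V_5 - 0.01613·V_1 - 0.03333·V_3 = 0.0004167
Solving these 5 simultaneous equations (Gaussian elimination) gives:
  V_1 = 4.662 V, V_2 = 3.667 V, V_3 = 2.744 V, V_4 = 4.108 V
  V_5 = 3.372 V
I_R8 = (V_0 - V_4)/R8 = (5 - 4.108)/150 = 0.005947 A
|I_R8| = 0.005947 A

Final answer: |I_R8| = 0.005947 A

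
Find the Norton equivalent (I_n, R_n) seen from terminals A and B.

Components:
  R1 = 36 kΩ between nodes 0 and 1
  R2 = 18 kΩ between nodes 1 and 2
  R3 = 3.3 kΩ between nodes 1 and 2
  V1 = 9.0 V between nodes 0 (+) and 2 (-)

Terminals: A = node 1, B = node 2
Find the Thévenin equivalent first; then I_n = V_th/R_th and R_n = R_th.
Step 1 — V_th is the open-circuit voltage V_A - V_B (nothing connected across the terminals).
Nodal analysis, taking node 2 as the 0 V reference.
Source V1 fixes V_0 = 9 V.
KCL at each unknown node (sum of currents leaving = 0; resistances in Ω):
  Node 1: (V_1 - 9)/36000 + (V_1 - 0)/18000 + (V_1 - 0)/3300 = 0
Collecting terms: 0.0003864 × V_1 = 0.00025  =>  V_1 = 0.6471 V
V_th = V_1 - V_2 = 0.6471 - 0 = 0.6471 V
Step 2 — R_th: zero the source — replace V1 by a short circuit (node 2 merges into node 0) — and find the resistance seen between A (node 1) and B (node 0).
Reduce the network between node 1 (A) and node 0 (B) by series/parallel combination:
  Rp1 = R1 ‖ R2 ‖ R3 (parallel, all between nodes 0 and 1) = 1/(1/36000 + 1/18000 + 1/3300) = 2588 Ω
R_th = 2.588 kΩ
I_n = V_th/R_th = 0.6471/2588 = 0.00025 A, and R_n = R_th = 2.588 kΩ

Final answer: I_n = 0.00025 A, R_n = 2.588 kΩ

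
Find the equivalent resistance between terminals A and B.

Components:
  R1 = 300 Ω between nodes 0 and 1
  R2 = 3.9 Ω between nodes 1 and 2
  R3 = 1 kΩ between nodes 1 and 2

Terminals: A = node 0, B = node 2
Reduce the network between node 0 (A) and node 2 (B) by series/parallel combination:
  Rp1 = R2 ‖ R3 (parallel, both between nodes 1 and 2) = 1/(1/3.9 + 1/1000) = 3.885 Ω
  Rs1 = R1 + Rp1 (series, joined only at node 1) = 300 + 3.885 = 303.9 Ω
R_eq = 303.9 Ω

Final answer: 303.9 Ω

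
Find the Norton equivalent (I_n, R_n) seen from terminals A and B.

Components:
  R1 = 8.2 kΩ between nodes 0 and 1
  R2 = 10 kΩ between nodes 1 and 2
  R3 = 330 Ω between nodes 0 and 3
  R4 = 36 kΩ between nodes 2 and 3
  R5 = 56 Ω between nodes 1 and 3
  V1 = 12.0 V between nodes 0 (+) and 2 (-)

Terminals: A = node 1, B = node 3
Find the Thévenin equivalent first; then I_n = V_th/R_th and R_n = R_th.
Step 1 — V_th is the open-circuit voltage V_A - V_B (nothing connected across the terminals).
Nodal analysis, taking node 2 as the 0 V reference.
Source V1 fixes V_0 = 12 V.
KCL at each unknown node (sum of currents leaving = 0; resistances in Ω):
  Node 1: (V_1 - 12)/8200 + (V_1 - 0)/10000 + (V_1 - V_3)/56 = 0
  Node 3: (V_3 - 12)/330 + (V_3 - 0)/36000 + (V_3 - V_1)/56 = 0
Collecting terms (coefficients in siemens):
  0.01808·V_1 - 0.01786·V_3 = 0.001463
  0.02092·V_3 - 0.01786·V_1 = 0.03636
Determinant D = (0.01808)(0.02092) - (-0.01786)(-0.01786) = 0.00005925
V_1 = [(0.001463)(0.02092) - (-0.01786)(0.03636)]/D = 11.48 V
V_3 = [(0.01808)(0.03636) - (0.001463)(-0.01786)]/D = 11.54 V
V_th = V_1 - V_3 = 11.48 - 11.54 = -0.06069 V
Step 2 — R_th: zero the source — replace V1 by a short circuit (node 2 merges into node 0) — and find the resistance seen between A (node 1) and B (node 3).
Reduce the network between node 1 (A) and node 3 (B) by series/parallel combination:
  Rp1 = R1 ‖ R2 (parallel, both between nodes 0 and 1) = 1/(1/8200 + 1/10000) = 4505 Ω
  Rp2 = R3 ‖ R4 (parallel, both between nodes 0 and 3) = 1/(1/330 + 1/36000) = 327 Ω
  Rs1 = Rp1 + Rp2 (series, joined only at node 0) = 4505 + 327 = 4832 Ω
  Rp3 = R5 ‖ Rs1 (parallel, both between nodes 1 and 3) = 1/(1/56 + 1/4832) = 55.36 Ω
R_th = 55.36 Ω
I_n = V_th/R_th = -0.06069/55.36 = -0.001096 A, and R_n = R_th = 55.36 Ω

Final answer: I_n = -0.001096 A, R_n = 55.36 Ω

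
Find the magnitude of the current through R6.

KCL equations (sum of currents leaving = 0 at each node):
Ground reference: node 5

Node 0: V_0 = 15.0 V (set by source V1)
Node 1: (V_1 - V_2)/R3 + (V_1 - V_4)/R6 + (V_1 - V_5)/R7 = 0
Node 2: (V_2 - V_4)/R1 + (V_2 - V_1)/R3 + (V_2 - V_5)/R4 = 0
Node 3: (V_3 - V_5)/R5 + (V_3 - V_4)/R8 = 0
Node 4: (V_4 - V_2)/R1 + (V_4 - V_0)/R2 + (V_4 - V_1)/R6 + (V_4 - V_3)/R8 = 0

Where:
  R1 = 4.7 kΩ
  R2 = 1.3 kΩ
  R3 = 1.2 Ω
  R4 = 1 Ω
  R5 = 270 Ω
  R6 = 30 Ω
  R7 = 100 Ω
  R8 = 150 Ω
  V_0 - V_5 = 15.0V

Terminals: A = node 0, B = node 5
Nodal analysis, taking node 5 as the 0 V reference.
Source V1 fixes V_0 = 15 V.
KCL at each unknown node (sum of currents leaving = 0; resistances in Ω):
  Node 1: (V_1 - V_2)/1.2 + (V_1 - V_4)/30 + (V_1 - 0)/100 = 0
  Node 2: (V_2 - V_4)/4700 + (V_2 - V_1)/1.2 + (V_2 - 0)/1 = 0
  Node 3: (V_3 - 0)/270 + (V_3 - V_4)/150 = 0
  Node 4: (V_4 - V_2)/4700 + (V_4 - 15)/1300 + (V_4 - V_1)/30 + (V_4 - V_3)/150 = 0
Collecting terms (coefficients in siemens):
  0.8767·V_1 - 0.8333·V_2 - 0.03333·V_4 = 0
  1.834·V_2 - 0.8333·V_1 - 0.0002128·V_4 = 0
  0.01037·V_3 - 0.006667·V_4 = 0
  0.04098·V_4 - 0.03333·V_1 - 0.0002128·V_2 - 0.006667·V_3 = 0.01154
Solving these 4 simultaneous equations (Gaussian elimination) gives:
  V_1 = 0.02249 V, V_2 = 0.01026 V, V_3 = 0.2153 V, V_4 = 0.3349 V
I_R6 = (V_1 - V_4)/R6 = (0.02249 - 0.3349)/30 = -0.01041 A
|I_R6| = 0.01041 A

Final answer: |I_R6| = 0.01041 A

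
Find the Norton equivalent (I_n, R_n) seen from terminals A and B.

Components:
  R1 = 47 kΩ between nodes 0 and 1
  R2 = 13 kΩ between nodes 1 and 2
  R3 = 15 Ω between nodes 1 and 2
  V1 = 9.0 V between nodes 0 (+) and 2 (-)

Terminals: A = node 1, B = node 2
Find the Thévenin equivalent first; then I_n = V_th/R_th and R_n = R_th.
Step 1 — V_th is the open-circuit voltage V_A - V_B (nothing connected across the terminals).
Nodal analysis, taking node 2 as the 0 V reference.
Source V1 fixes V_0 = 9 V.
KCL at each unknown node (sum of currents leaving = 0; resistances in Ω):
  Node 1: (V_1 - 9)/47000 + (V_1 - 0)/13000 + (V_1 - 0)/15 = 0
Collecting terms: 0.06676 × V_1 = 0.0001915  =>  V_1 = 0.002868 V
V_th = V_1 - V_2 = 0.002868 - 0 = 0.002868 V
Step 2 — R_th: zero the source — replace V1 by a short circuit (node 2 merges into node 0) — and find the resistance seen between A (node 1) and B (node 0).
Reduce the network between node 1 (A) and node 0 (B) by series/parallel combination:
  Rp1 = R1 ‖ R2 ‖ R3 (parallel, all between nodes 0 and 1) = 1/(1/47000 + 1/13000 + 1/15) = 14.98 Ω
R_th = 14.98 Ω
I_n = V_th/R_th = 0.002868/14.98 = 0.0001915 A, and R_n = R_th = 14.98 Ω

Final answer: I_n = 0.0001915 A, R_n = 14.98 Ω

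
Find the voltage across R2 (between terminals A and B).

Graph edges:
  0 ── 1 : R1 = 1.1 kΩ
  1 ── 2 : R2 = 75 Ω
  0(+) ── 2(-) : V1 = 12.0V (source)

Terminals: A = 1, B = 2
R1 and R2 are in series across V1 (node 0 → node 1 → node 2), and the output A–B is taken across R2, so this is a voltage divider.
Series current: I = V1/(R1 + R2) = 12/(1100 + 75) = 12/1175 = 0.01021 A
V_R2 = I × R2 = V1 × R2/(R1 + R2) = 12 × 75/1175 = 0.766 V

Final answer: 0.766 V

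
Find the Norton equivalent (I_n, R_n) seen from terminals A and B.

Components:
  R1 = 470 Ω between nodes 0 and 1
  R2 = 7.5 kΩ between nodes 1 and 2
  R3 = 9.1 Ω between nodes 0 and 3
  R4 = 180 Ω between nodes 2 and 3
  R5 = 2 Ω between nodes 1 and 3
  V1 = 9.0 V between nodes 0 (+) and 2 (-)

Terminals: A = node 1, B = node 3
Find the Thévenin equivalent first; then I_n = V_th/R_th and R_n = R_th.
Step 1 — V_th is the open-circuit voltage V_A - V_B (nothing connected across the terminals).
Nodal analysis, taking node 2 as the 0 V reference.
Source V1 fixes V_0 = 9 V.
KCL at each unknown node (sum of currents leaving = 0; resistances in Ω):
  Node 1: (V_1 - 9)/470 + (V_1 - 0)/7500 + (V_1 - V_3)/2 = 0
  Node 3: (V_3 - 9)/9.1 + (V_3 - 0)/180 + (V_3 - V_1)/2 = 0
Collecting terms (coefficients in siemens):
  0.5023·V_1 - 0.5·V_3 = 0.01915
  0.6154·V_3 - 0.5·V_1 = 0.989
Determinant D = (0.5023)(0.6154) - (-0.5)(-0.5) = 0.05911
V_1 = [(0.01915)(0.6154) - (-0.5)(0.989)]/D = 8.565 V
V_3 = [(0.5023)(0.989) - (0.01915)(-0.5)]/D = 8.565 V
V_th = V_1 - V_3 = 8.565 - 8.565 = -0.0004311 V
Step 2 — R_th: zero the source — replace V1 by a short circuit (node 2 merges into node 0) — and find the resistance seen between A (node 1) and B (node 3).
Reduce the network between node 1 (A) and node 3 (B) by series/parallel combination:
  Rp1 = R1 ‖ R2 (parallel, both between nodes 0 and 1) = 1/(1/470 + 1/7500) = 442.3 Ω
  Rp2 = R3 ‖ R4 (parallel, both between nodes 0 and 3) = 1/(1/9.1 + 1/180) = 8.662 Ω
  Rs1 = Rp1 + Rp2 (series, joined only at node 0) = 442.3 + 8.662 = 450.9 Ω
  Rp3 = R5 ‖ Rs1 (parallel, both between nodes 1 and 3) = 1/(1/2 + 1/450.9) = 1.991 Ω
R_th = 1.991 Ω
I_n = V_th/R_th = -0.0004311/1.991 = -0.0002165 A, and R_n = R_th = 1.991 Ω

Final answer: I_n = -0.0002165 A, R_n = 1.991 Ω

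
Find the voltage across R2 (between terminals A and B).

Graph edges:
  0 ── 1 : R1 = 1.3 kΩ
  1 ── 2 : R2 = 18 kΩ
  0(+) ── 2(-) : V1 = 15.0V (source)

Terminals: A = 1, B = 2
R1 and R2 are in series across V1 (node 0 → node 1 → node 2), and the output A–B is taken across R2, so this is a voltage divider.
Series current: I = V1/(R1 + R2) = 15/(1300 + 18000) = 15/19300 = 0.0007772 A
V_R2 = I × R2 = V1 × R2/(R1 + R2) = 15 × 18000/19300 = 13.99 V

Final answer: 13.99 V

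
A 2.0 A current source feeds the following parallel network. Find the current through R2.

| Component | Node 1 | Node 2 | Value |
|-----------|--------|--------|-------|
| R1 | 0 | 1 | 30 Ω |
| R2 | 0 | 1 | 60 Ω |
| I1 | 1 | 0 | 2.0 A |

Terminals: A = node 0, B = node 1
All resistors sit directly between nodes 0 and 1, so they are in parallel and share one voltage V; the full source current 2 A splits among them.
1/R_par = 1/30 + 1/60 = 0.05 S  =>  R_par = 20 Ω
V = I × R_par = 2 × 20 = 40 V
I_R2 = V/R2 = 40/60 = 0.6667 A

Final answer: 0.6667 A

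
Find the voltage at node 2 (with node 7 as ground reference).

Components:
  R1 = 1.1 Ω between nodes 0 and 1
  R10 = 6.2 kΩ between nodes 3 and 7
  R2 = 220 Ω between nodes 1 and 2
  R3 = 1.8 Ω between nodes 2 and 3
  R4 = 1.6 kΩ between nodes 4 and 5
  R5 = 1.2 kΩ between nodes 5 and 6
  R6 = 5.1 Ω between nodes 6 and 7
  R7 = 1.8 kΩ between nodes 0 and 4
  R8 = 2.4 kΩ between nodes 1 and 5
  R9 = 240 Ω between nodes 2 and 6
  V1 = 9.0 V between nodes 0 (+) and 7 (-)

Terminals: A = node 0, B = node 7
Nodal analysis, taking node 7 as the 0 V reference.
Source V1 fixes V_0 = 9 V.
KCL at each unknown node (sum of currents leaving = 0; resistances in Ω):
  Node 1: (V_1 - 9)/1.1 + (V_1 - V_2)/220 + (V_1 - V_5)/2400 = 0
  Node 2: (V_2 - V_1)/220 + (V_2 - V_3)/1.8 + (V_2 - V_6)/240 = 0
  Node 3: (V_3 - V_2)/1.8 + (V_3 - 0)/6200 = 0
  Node 4: (V_4 - V_5)/1600 + (V_4 - 9)/1800 = 0
  Node 5: (V_5 - V_4)/1600 + (V_5 - V_6)/1200 + (V_5 - V_1)/2400 = 0
  Node 6: (V_6 - V_5)/1200 + (V_6 - 0)/5.1 + (V_6 - V_2)/240 = 0
Collecting terms (coefficients in siemens):
  0.9141·V_1 - 0.004545·V_2 - 0.0004167·V_5 = 8.182
  0.5643·V_2 - 0.004545·V_1 - 0.5556·V_3 - 0.004167·V_6 = 0
  0.5557·V_3 - 0.5556·V_2 = 0
  0.001181·V_4 - 0.000625·V_5 = 0.005
  0.001875·V_5 - 0.0004167·V_1 - 0.000625·V_4 - 0.0008333·V_6 = 0
  0.2011·V_6 - 0.004167·V_2 - 0.0008333·V_5 = 0
Solving these 6 simultaneous equations (Gaussian elimination) gives:
  V_1 = 8.976 V, V_2 = 4.652 V, V_3 = 4.65 V, V_4 = 6.458 V
  V_5 = 4.198 V, V_6 = 0.1138 V
The requested potential is V_2 = 4.652 V.

Final answer: V_2 = 4.652 V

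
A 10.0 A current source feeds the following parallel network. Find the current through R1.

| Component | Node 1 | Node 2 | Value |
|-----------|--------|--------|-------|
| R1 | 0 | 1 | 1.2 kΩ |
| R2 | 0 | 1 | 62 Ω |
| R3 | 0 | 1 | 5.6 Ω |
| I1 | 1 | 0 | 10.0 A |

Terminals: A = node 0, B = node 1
All resistors sit directly between nodes 0 and 1, so they are in parallel and share one voltage V; the full source current 10 A splits among them.
1/R_par = 1/1200 + 1/62 + 1/5.6 = 0.1955 S  =>  R_par = 5.114 Ω
V = I × R_par = 10 × 5.114 = 51.14 V
I_R1 = V/R1 = 51.14/1200 = 0.04262 A

Final answer: 0.04262 A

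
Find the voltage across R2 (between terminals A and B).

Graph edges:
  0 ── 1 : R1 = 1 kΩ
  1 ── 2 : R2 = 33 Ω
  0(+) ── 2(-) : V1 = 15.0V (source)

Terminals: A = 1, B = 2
R1 and R2 are in series across V1 (node 0 → node 1 → node 2), and the output A–B is taken across R2, so this is a voltage divider.
Series current: I = V1/(R1 + R2) = 15/(1000 + 33) = 15/1033 = 0.01452 A
V_R2 = I × R2 = V1 × R2/(R1 + R2) = 15 × 33/1033 = 0.4792 V

Final answer: 0.4792 V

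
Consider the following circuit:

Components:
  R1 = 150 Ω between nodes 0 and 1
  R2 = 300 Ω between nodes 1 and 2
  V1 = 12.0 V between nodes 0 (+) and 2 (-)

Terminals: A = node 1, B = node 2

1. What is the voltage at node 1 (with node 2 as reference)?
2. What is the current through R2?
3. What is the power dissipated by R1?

Nodal analysis, taking node 2 as the 0 V reference.
Source V1 fixes V_0 = 12 V.
KCL at each unknown node (sum of currents leaving = 0; resistances in Ω):
  Node 1: (V_1 - 12)/150 + (V_1 - 0)/300 = 0
Collecting terms: 0.01 × V_1 = 0.08  =>  V_1 = 8 V
Part 1:
  Read off the nodal solution: V_1 = 8 V
Part 2:
  I_R2 = (V_1 - V_2)/R2 = (8 - 0)/300 = 0.02667 A
  Magnitude: I_R2 = 0.02667 A
Part 3:
  I_R1 = (V_0 - V_1)/R1 = (12 - 8)/150 = 0.02667 A
  P_R1 = I_R1² × R1 = (0.02667)² × 150 = 0.1067 W

Final answers:
1. V_1 = 8 V
2. I_R2 = 0.02667 A
3. P_R1 = 0.1067 W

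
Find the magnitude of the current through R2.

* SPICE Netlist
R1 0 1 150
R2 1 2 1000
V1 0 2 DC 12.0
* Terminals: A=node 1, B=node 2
Nodal analysis, taking node 2 as the 0 V reference.
Source V1 fixes V_0 = 12 V.
KCL at each unknown node (sum of currents leaving = 0; resistances in Ω):
  Node 1: (V_1 - 12)/150 + (V_1 - 0)/1000 = 0
Collecting terms: 0.007667 × V_1 = 0.08  =>  V_1 = 10.43 V
I_R2 = (V_1 - V_2)/R2 = (10.43 - 0)/1000 = 0.01043 A
|I_R2| = 0.01043 A

Final answer: |I_R2| = 0.01043 A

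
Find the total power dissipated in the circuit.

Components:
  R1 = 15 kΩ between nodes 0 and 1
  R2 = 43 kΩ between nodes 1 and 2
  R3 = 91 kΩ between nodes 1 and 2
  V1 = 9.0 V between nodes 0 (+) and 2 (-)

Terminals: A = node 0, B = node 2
Nodal analysis, taking node 2 as the 0 V reference.
Source V1 fixes V_0 = 9 V.
KCL at each unknown node (sum of currents leaving = 0; resistances in Ω):
  Node 1: (V_1 - 9)/15000 + (V_1 - 0)/43000 + (V_1 - 0)/91000 = 0
Collecting terms: 0.0001009 × V_1 = 0.0006  =>  V_1 = 5.946 V
Power in each resistor, P = (ΔV)²/R:
  P_R1 = (9 - 5.946)²/15000 = 0.0006219 W
  P_R2 = (5.946 - 0)²/43000 = 0.0008222 W
  P_R3 = (5.946 - 0)²/91000 = 0.0003885 W
P_total = P_R1 + P_R2 + P_R3 = 0.001833 W

Final answer: 0.001833 W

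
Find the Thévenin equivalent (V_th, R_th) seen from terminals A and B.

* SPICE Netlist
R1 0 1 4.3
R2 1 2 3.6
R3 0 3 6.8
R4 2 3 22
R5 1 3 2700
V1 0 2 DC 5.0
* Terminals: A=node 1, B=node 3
Step 1 — V_th is the open-circuit voltage V_A - V_B (nothing connected across the terminals).
Nodal analysis, taking node 2 as the 0 V reference.
Source V1 fixes V_0 = 5 V.
KCL at each unknown node (sum of currents leaving = 0; resistances in Ω):
  Node 1: (V_1 - 5)/4.3 + (V_1 - 0)/3.6 + (V_1 - V_3)/2700 = 0
  Node 3: (V_3 - 5)/6.8 + (V_3 - 0)/22 + (V_3 - V_1)/2700 = 0
Collecting terms (coefficients in siemens):
  0.5107·V_1 - 0.0003704·V_3 = 1.163
  0.1929·V_3 - 0.0003704·V_1 = 0.7353
Determinant D = (0.5107)(0.1929) - (-0.0003704)(-0.0003704) = 0.09851
V_1 = [(1.163)(0.1929) - (-0.0003704)(0.7353)]/D = 2.28 V
V_3 = [(0.5107)(0.7353) - (1.163)(-0.0003704)]/D = 3.816 V
V_th = V_1 - V_3 = 2.28 - 3.816 = -1.537 V
Step 2 — R_th: zero the source — replace V1 by a short circuit (node 2 merges into node 0) — and find the resistance seen between A (node 1) and B (node 3).
Reduce the network between node 1 (A) and node 3 (B) by series/parallel combination:
  Rp1 = R1 ‖ R2 (parallel, both between nodes 0 and 1) = 1/(1/4.3 + 1/3.6) = 1.959 Ω
  Rp2 = R3 ‖ R4 (parallel, both between nodes 0 and 3) = 1/(1/6.8 + 1/22) = 5.194 Ω
  Rs1 = Rp1 + Rp2 (series, joined only at node 0) = 1.959 + 5.194 = 7.154 Ω
  Rp3 = R5 ‖ Rs1 (parallel, both between nodes 1 and 3) = 1/(1/2700 + 1/7.154) = 7.135 Ω
R_th = 7.135 Ω

Final answer: V_th = -1.537 V, R_th = 7.135 Ω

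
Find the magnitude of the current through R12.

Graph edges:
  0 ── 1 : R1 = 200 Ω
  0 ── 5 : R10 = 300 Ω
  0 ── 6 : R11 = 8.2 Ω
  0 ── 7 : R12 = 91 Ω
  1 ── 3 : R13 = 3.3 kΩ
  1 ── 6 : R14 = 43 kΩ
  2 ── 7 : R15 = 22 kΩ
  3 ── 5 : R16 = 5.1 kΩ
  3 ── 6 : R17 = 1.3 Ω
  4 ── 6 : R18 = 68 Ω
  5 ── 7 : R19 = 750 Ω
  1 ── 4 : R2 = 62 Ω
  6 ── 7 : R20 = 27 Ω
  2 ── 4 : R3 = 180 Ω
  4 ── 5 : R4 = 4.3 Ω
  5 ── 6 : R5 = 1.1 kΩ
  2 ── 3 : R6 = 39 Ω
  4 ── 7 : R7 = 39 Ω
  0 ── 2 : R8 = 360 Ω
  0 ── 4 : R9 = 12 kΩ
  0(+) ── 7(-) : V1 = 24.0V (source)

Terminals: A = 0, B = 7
Nodal analysis, taking node 7 as the 0 V reference.
Source V1 fixes V_0 = 24 V.
KCL at each unknown node (sum of currents leaving = 0; resistances in Ω):
  Node 1: (V_1 - 24)/200 + (V_1 - V_4)/62 + (V_1 - V_3)/3300 + (V_1 - V_6)/43000 = 0
  Node 2: (V_2 - V_4)/180 + (V_2 - V_3)/39 + (V_2 - 24)/360 + (V_2 - 0)/22000 = 0
  Node 3: (V_3 - V_2)/39 + (V_3 - V_1)/3300 + (V_3 - V_5)/5100 + (V_3 - V_6)/1.3 = 0
  Node 4: (V_4 - V_1)/62 + (V_4 - V_2)/180 + (V_4 - V_5)/4.3 + (V_4 - 0)/39 + (V_4 - 24)/12000 + (V_4 - V_6)/68 = 0
  Node 5: (V_5 - V_4)/4.3 + (V_5 - V_6)/1100 + (V_5 - 24)/300 + (V_5 - V_3)/5100 + (V_5 - 0)/750 = 0
  Node 6: (V_6 - V_5)/1100 + (V_6 - 24)/8.2 + (V_6 - V_1)/43000 + (V_6 - V_3)/1.3 + (V_6 - V_4)/68 + (V_6 - 0)/27 = 0
Collecting terms (coefficients in siemens):
  0.02146·V_1 - 0.000303·V_3 - 0.01613·V_4 - 0.00002326·V_6 = 0.12
  0.03402·V_2 - 0.02564·V_3 - 0.005556·V_4 = 0.06667
  0.7954·V_3 - 0.000303·V_1 - 0.02564·V_2 - 0.0001961·V_5 - 0.7692·V_6 = 0
  0.2947·V_4 - 0.01613·V_1 - 0.005556·V_2 - 0.2326·V_5 - 0.01471·V_6 = 0.002
  0.2383·V_5 - 0.0001961·V_3 - 0.2326·V_4 - 0.0009091·V_6 = 0.08
  0.9439·V_6 - 0.00002326·V_1 - 0.7692·V_3 - 0.01471·V_4 - 0.0009091·V_5 = 2.927
Solving these 6 simultaneous equations (Gaussian elimination) gives:
  V_1 = 13.21 V, V_2 = 16.73 V, V_3 = 17.48 V, V_4 = 9.779 V
  V_5 = 9.959 V, V_6 = 17.51 V
I_R12 = (V_0 - V_7)/R12 = (24 - 0)/91 = 0.2637 A
|I_R12| = 0.2637 A

Final answer: |I_R12| = 0.2637 A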